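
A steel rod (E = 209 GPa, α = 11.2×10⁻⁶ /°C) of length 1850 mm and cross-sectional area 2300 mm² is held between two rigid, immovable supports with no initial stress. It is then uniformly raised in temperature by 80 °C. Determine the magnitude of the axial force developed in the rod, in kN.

P ≈ 431 kN (compressive)

The ends cannot move, so σ = EαΔT = 209×10³ × 11.2×10⁻⁶ × 80 = 187.3 MPa.
P = AEαΔT = 2300 × 209×10³ × 11.2×10⁻⁶ × 80 = 430.7 kN (compressive).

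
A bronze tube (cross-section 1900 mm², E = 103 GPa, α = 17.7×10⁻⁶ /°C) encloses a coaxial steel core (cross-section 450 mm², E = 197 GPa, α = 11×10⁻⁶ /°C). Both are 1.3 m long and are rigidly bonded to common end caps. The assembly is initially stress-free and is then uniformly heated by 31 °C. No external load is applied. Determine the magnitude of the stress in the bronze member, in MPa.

Equilibrium of a rigid end plate with no external load gives equal and opposite internal forces ±P in the two members. Since α_{bronze} > α_{steel}, heating drives the bronze into compression and the steel into tension.
Compatibility of the two members (thermal + elastic change equal): (α₁ − α₂)ΔT = P·[1/(A₁E₁) + 1/(A₂E₂)].
|α₁ − α₂|·ΔT = 6.7×10⁻⁶ × 31 = 0.0002077.
1/(A₁E₁) + 1/(A₂E₂) = 1/(1900×103×10³) + 1/(450×197×10³) = 1.639×10⁻⁸ N⁻¹.
P = 0.0002077 / 1.639×10⁻⁸ = 12670 N = 12.67 kN.
σ_{bronze} = P/A₁ = 12670/1900 = 6.67 MPa, compressive.

σ ≈ 6.67 MPa (compressive)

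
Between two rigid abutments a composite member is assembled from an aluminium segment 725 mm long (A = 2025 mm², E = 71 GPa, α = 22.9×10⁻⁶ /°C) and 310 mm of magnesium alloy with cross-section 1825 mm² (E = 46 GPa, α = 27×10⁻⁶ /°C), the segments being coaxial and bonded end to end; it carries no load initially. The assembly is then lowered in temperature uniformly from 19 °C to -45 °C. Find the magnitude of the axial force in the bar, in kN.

P ≈ 183 kN (tensile)

If the supports were absent, the total length change would be Σ αᵢΔT Lᵢ = 22.9×10⁻⁶×64×725 + 27×10⁻⁶×64×310 = 1.598 mm.
Since the ends are fixed, an axial force P builds up, equal in every segment, with P · Σ Lᵢ/(AᵢEᵢ) = δ_free.
The series flexibility is Σ Lᵢ/(AᵢEᵢ) = 725/(2025×71×10³) + 310/(1825×46×10³) = 8.735×10⁻⁶ mm/N.
So P = 1.598 / 8.735×10⁻⁶ = 183 kN, tensile.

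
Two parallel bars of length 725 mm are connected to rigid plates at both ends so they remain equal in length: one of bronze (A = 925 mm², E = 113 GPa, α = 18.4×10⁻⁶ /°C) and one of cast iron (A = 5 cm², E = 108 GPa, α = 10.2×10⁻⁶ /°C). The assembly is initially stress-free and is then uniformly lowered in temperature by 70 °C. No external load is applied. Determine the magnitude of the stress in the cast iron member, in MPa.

The bronze has the larger α, so on cooling it would change length more than the cast iron if both were free. The rigid plates force a common final length, so the bronze is put into tension and the cast iron into compression, with equal and opposite forces P (no external load).
Setting the final lengths equal and cancelling L: (α₁ − α₂)ΔT = P/(A₁E₁) + P/(A₂E₂).
|α₁ − α₂|·ΔT = 8.2×10⁻⁶ × 70 = 0.000574.
1/(A₁E₁) + 1/(A₂E₂) = 1/(925×113×10³) + 1/(500×108×10³) = 2.809×10⁻⁸ N⁻¹.
P = 0.000574 / 2.809×10⁻⁸ = 20440 N = 20.44 kN.
σ_{cast iron} = P/A₂ = 20440/500 = 40.88 MPa, compressive.

σ ≈ 40.9 MPa (compressive)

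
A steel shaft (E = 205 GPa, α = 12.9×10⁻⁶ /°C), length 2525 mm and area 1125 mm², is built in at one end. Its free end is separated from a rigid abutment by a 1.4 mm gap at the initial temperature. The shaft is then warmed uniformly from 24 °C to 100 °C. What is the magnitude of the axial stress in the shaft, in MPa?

σ ≈ 87.3 MPa (compressive)

Unrestrained expansion: δ_free = αΔT L = 12.9×10⁻⁶ × 76 × 2525 = 2.476 mm.
After closing the 1.4 mm clearance, 2.476 − 1.4 = 1.076 mm of expansion remains to be suppressed by the wall.
Compatibility: PL/(AE) = 1.076 mm, so σ = P/A = E × (1.076/2525) = 87.32 MPa.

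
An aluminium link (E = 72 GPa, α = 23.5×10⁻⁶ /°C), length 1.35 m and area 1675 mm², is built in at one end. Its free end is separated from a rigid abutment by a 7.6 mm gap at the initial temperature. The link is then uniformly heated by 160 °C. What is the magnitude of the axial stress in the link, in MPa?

σ ≈ 0 MPa

Free thermal elongation = αΔT L = 23.5×10⁻⁶ × 160 × 1350 = 5.076 mm.
Since δ_free = 5.08 mm is less than the 7.6 mm gap, the link never touches the wall. No axial force develops.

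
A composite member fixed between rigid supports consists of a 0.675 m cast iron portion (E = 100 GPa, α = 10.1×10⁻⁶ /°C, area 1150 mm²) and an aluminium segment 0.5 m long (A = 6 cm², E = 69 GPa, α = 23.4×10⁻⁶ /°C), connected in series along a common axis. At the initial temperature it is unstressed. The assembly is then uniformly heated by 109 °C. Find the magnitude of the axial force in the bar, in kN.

Free thermal expansion of the whole bar: Σ αᵢΔT Lᵢ = 10.1×10⁻⁶×109×675 + 23.4×10⁻⁶×109×500 = 2.018 mm.
Since the ends are fixed, an axial force P builds up, equal in every segment, with P · Σ Lᵢ/(AᵢEᵢ) = δ_free.
Σ Lᵢ/(AᵢEᵢ) = 675/(1150×100×10³) + 500/(600×69×10³) = 1.795×10⁻⁵ mm/N.
P = 2.018 / 1.795×10⁻⁵ = 112500 N = 112.5 kN, compressive.

P ≈ 112 kN (compressive)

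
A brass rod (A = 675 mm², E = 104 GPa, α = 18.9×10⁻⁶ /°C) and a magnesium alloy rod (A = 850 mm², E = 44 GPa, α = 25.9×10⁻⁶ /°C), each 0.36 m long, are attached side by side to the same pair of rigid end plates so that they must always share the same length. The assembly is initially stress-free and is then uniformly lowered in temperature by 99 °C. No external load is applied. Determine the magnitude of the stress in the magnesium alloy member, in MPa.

σ ≈ 19.9 MPa (tensile)

The magnesium alloy has the larger α, so on cooling it would change length more than the brass if both were free. The rigid plates force a common final length, so the magnesium alloy is put into tension and the brass into compression, with equal and opposite forces P (no external load).
Equating the net (thermal + elastic) strains gives |α₁ − α₂|·ΔT = P·[1/(A₁E₁) + 1/(A₂E₂)].
|α₁ − α₂|·ΔT = 7×10⁻⁶ × 99 = 0.000693.
1/(A₁E₁) + 1/(A₂E₂) = 1/(675×104×10³) + 1/(850×44×10³) = 4.098×10⁻⁸ N⁻¹.
So P = 0.000693 / 4.098×10⁻⁸ = 16.91 kN.
σ_{magnesium alloy} = P/A₂ = 16910/850 = 19.89 MPa, tensile.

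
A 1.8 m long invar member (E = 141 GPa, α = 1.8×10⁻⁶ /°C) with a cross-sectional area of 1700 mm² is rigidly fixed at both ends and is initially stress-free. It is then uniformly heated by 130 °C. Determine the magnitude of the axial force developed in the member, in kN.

P ≈ 56.1 kN (compressive)

With zero net strain, σ = E·αΔT = 141 GPa × 1.8×10⁻⁶ × 130 = 32.99 MPa.
P = AEαΔT = 1700 × 141×10³ × 1.8×10⁻⁶ × 130 = 56.09 kN (compressive).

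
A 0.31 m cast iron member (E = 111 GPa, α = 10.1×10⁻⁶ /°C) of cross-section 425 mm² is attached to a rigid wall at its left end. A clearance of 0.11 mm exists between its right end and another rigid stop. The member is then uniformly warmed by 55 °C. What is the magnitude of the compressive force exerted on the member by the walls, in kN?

If the wall were absent the member would grow by αΔT L = 10.1×10⁻⁶ × 55 × 310 = 0.1722 mm.
This exceeds the 0.11 mm gap, so the wall pushes back. The portion of expansion that must be recovered elastically is δ_free − gap = 0.1722 − 0.11 = 0.0622 mm.
So σ = E(δ_free − g)/L = 111×10³ × 0.0622/310 = 22.27 MPa.
Force on the wall = σA = 22.27 × 425 mm² = 9.466 kN.

P ≈ 9.47 kN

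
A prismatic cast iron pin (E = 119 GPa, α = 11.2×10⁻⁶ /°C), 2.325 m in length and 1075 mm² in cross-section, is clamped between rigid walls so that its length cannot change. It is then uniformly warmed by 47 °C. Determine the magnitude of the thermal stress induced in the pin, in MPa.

Because both ends are immovable the net strain is zero, and the suppressed thermal strain is αΔT = 11.2×10⁻⁶ × 47 = 526.4×10⁻⁶.
Hence σ = E·αΔT = 119×10³ × 526.4×10⁻⁶ = 62.64 MPa, compressive.

σ ≈ 62.6 MPa (compressive)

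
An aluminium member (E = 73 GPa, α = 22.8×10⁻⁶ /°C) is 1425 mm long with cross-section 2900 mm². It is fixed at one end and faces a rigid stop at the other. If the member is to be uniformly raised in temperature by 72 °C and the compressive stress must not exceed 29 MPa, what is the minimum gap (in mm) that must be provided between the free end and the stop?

g ≈ 1.77 mm

With no wall the member would lengthen by αΔT L = 22.8×10⁻⁶ × 72 × 1425 = 2.339 mm.
A stress of 29 MPa corresponds to the wall pushing the member back by σL/E = 29×1425/(73×10³) = 0.5661 mm.
The gap must absorb the remainder: g_min = 2.339 − 0.5661 = 1.773 mm.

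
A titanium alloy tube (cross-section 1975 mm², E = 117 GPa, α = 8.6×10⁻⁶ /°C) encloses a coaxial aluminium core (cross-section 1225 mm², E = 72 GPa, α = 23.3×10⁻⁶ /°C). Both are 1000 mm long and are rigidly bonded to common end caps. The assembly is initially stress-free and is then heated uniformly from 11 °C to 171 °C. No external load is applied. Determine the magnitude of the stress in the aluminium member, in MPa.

Both members must finish at the same length. With the larger α, the aluminium tends to over-expand; the plates restrain it, putting the aluminium in compression and the titanium alloy in tension. With no external load the two internal forces are equal and opposite, magnitude P.
Equating the net (thermal + elastic) strains gives |α₁ − α₂|·ΔT = P·[1/(A₁E₁) + 1/(A₂E₂)].
|α₁ − α₂|·ΔT = 14.7×10⁻⁶ × 160 = 0.002352.
1/(A₁E₁) + 1/(A₂E₂) = 1/(1975×117×10³) + 1/(1225×72×10³) = 1.567×10⁻⁸ N⁻¹.
P = 0.002352 / 1.567×10⁻⁸ = 150100 N = 150.1 kN.
σ_{aluminium} = P/A₂ = 150100/1225 = 122.6 MPa, compressive.

σ ≈ 123 MPa (compressive)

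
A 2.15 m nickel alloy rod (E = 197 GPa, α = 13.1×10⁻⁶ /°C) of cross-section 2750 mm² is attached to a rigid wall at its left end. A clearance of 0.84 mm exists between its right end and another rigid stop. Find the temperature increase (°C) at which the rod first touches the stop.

ΔT ≈ 29.8 °C

The gap closes when αΔT L = 0.84 mm, since the rod is still unstressed at that instant.
ΔT = 0.84 / (13.1×10⁻⁶ × 2150) = 29.82 °C.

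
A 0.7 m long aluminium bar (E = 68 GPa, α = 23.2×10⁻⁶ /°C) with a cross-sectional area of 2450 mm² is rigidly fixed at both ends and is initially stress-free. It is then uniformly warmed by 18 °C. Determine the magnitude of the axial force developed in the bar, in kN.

Full restraint means ε = 0, so the stress is σ = EαΔT = 68×10³ × 23.2×10⁻⁶ × 18 = 28.4 MPa.
Axial force P = σA = 28.4 × 2450 = 69570 N = 69.57 kN, compressive.

P ≈ 69.6 kN (compressive)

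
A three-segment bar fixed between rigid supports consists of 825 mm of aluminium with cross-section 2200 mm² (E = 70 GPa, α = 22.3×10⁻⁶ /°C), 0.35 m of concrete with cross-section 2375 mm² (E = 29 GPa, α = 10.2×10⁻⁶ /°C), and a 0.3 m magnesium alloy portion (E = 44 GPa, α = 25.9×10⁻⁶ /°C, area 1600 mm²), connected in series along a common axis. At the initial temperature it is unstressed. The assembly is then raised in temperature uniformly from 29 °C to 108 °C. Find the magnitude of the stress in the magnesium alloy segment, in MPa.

σ ≈ 99.9 MPa (compressive)

Free thermal expansion of the whole bar: Σ αᵢΔT Lᵢ = 22.3×10⁻⁶×79×825 + 10.2×10⁻⁶×79×350 + 25.9×10⁻⁶×79×300 = 2.349 mm.
The rigid supports impose zero overall length change; the single axial force P common to all segments must satisfy P Σ Lᵢ/(AᵢEᵢ) = δ_free.
Σ Lᵢ/(AᵢEᵢ) = 825/(2200×70×10³) + 350/(2375×29×10³) + 300/(1600×44×10³) = 1.47×10⁻⁵ mm/N.
Hence P = δ_free / Σ(L/AE) = 2.349/1.47×10⁻⁵ = 159.8 kN (compressive).
σ_{magnesium alloy} = P / A = 159800 / 1600 = 99.88 MPa.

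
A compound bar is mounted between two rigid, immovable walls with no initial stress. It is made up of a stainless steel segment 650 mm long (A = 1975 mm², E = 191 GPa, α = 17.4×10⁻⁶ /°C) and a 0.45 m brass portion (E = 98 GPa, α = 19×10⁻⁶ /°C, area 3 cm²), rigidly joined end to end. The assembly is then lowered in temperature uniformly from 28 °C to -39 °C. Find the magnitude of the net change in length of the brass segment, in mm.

|ΔL| ≈ 0.623 mm

With the walls removed the bar would change length by δ_free = Σ αᵢΔT Lᵢ = 17.4×10⁻⁶×67×650 + 19×10⁻⁶×67×450 = 1.331 mm.
The rigid supports impose zero overall length change; the single axial force P common to all segments must satisfy P Σ Lᵢ/(AᵢEᵢ) = δ_free.
The series flexibility is Σ Lᵢ/(AᵢEᵢ) = 650/(1975×191×10³) + 450/(300×98×10³) = 1.703×10⁻⁵ mm/N.
So P = 1.331 / 1.703×10⁻⁵ = 78.14 kN, tensile.
For the brass segment, free thermal change = 19×10⁻⁶×67×450 = 0.5728 mm and elastic change from P = 78140×450/(300×98×10³) = 1.196 mm; these oppose, so the net change is 0.623 mm (segment lengthens).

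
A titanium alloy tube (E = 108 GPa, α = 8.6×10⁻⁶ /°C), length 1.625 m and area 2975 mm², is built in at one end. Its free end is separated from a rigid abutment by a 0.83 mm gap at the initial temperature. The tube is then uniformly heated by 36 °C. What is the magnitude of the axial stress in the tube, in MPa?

σ ≈ 0 MPa

Free thermal elongation = αΔT L = 8.6×10⁻⁶ × 36 × 1625 = 0.5031 mm.
This is smaller than the 0.83 mm clearance, so the tube expands freely without reaching the stop — the stress is zero.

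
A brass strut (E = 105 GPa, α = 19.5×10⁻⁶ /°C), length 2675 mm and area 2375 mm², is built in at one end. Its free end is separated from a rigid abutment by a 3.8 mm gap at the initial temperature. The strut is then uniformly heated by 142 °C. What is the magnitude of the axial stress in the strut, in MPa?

Free thermal elongation = αΔT L = 19.5×10⁻⁶ × 142 × 2675 = 7.407 mm.
After closing the 3.8 mm clearance, 7.407 − 3.8 = 3.607 mm of expansion remains to be suppressed by the wall.
That suppressed elongation corresponds to σ = E·Δ/L = 105×10³ × 3.607/2675 = 141.6 MPa.

σ ≈ 142 MPa (compressive)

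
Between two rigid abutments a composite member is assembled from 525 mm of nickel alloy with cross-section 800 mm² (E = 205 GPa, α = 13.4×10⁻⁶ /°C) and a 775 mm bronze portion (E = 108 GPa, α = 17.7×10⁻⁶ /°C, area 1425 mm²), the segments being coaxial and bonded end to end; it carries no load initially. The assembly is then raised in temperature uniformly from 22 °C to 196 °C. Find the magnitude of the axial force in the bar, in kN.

Free thermal expansion of the whole bar: Σ αᵢΔT Lᵢ = 13.4×10⁻⁶×174×525 + 17.7×10⁻⁶×174×775 = 3.611 mm.
The walls prevent any net length change, so an axial force P (same in every segment) develops. Compatibility: P · Σ Lᵢ/(AᵢEᵢ) = δ_free.
The series flexibility is Σ Lᵢ/(AᵢEᵢ) = 525/(800×205×10³) + 775/(1425×108×10³) = 8.237×10⁻⁶ mm/N.
Hence P = δ_free / Σ(L/AE) = 3.611/8.237×10⁻⁶ = 438.4 kN (compressive).

P ≈ 438 kN (compressive)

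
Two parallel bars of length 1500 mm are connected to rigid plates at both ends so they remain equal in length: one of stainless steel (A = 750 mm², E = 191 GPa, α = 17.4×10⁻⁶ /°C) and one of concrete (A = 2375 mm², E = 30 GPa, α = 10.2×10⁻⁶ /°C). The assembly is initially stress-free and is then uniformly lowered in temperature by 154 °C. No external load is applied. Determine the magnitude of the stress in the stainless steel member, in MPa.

σ ≈ 70.3 MPa (tensile)

Equilibrium of a rigid end plate with no external load gives equal and opposite internal forces ±P in the two members. Since α_{stainless steel} > α_{concrete}, cooling drives the stainless steel into tension and the concrete into compression.
Setting the final lengths equal and cancelling L: (α₁ − α₂)ΔT = P/(A₁E₁) + P/(A₂E₂).
|α₁ − α₂|·ΔT = 7.2×10⁻⁶ × 154 = 0.001109.
1/(A₁E₁) + 1/(A₂E₂) = 1/(750×191×10³) + 1/(2375×30×10³) = 2.102×10⁻⁸ N⁻¹.
P = 0.001109 / 2.102×10⁻⁸ = 52760 N = 52.76 kN.
σ_{stainless steel} = P/A₁ = 52760/750 = 70.35 MPa, tensile.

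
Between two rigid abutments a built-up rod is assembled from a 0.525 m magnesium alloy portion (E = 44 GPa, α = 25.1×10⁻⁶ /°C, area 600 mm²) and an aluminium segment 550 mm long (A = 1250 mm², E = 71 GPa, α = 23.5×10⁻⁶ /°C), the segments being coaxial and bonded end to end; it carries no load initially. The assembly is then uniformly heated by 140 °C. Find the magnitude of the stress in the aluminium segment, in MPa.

σ ≈ 112 MPa (compressive)

If the supports were absent, the total length change would be Σ αᵢΔT Lᵢ = 25.1×10⁻⁶×140×525 + 23.5×10⁻⁶×140×550 = 3.654 mm.
The walls prevent any net length change, so an axial force P (same in every segment) develops. Compatibility: P · Σ Lᵢ/(AᵢEᵢ) = δ_free.
Σ Lᵢ/(AᵢEᵢ) = 525/(600×44×10³) + 550/(1250×71×10³) = 2.608×10⁻⁵ mm/N.
So P = 3.654 / 2.608×10⁻⁵ = 140.1 kN, compressive.
σ_{aluminium} = P / A = 140100 / 1250 = 112.1 MPa.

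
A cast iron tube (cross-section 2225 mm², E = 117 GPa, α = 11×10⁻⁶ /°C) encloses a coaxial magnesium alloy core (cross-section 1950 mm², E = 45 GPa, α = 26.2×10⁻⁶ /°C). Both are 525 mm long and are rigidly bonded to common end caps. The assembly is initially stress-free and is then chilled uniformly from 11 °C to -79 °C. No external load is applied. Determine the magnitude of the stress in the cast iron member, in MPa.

σ ≈ 40.4 MPa (compressive)

Both members must finish at the same length. With the larger α, the magnesium alloy tends to over-contract; the plates restrain it, putting the magnesium alloy in tension and the cast iron in compression. With no external load the two internal forces are equal and opposite, magnitude P.
Equating the net (thermal + elastic) strains gives |α₁ − α₂|·ΔT = P·[1/(A₁E₁) + 1/(A₂E₂)].
|α₁ − α₂|·ΔT = 15.2×10⁻⁶ × 90 = 0.001368.
1/(A₁E₁) + 1/(A₂E₂) = 1/(2225×117×10³) + 1/(1950×45×10³) = 1.524×10⁻⁸ N⁻¹.
P = 0.001368 / 1.524×10⁻⁸ = 89780 N = 89.78 kN.
σ_{cast iron} = P/A₁ = 89780/2225 = 40.35 MPa, compressive.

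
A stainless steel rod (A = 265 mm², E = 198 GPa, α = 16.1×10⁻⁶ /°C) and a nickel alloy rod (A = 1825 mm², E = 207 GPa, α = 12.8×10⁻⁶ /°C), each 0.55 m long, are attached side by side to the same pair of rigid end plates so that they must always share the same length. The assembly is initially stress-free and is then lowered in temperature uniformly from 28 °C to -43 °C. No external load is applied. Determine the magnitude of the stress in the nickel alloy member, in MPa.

σ ≈ 5.91 MPa (compressive)

The stainless steel has the larger α, so on cooling it would change length more than the nickel alloy if both were free. The rigid plates force a common final length, so the stainless steel is put into tension and the nickel alloy into compression, with equal and opposite forces P (no external load).
Equating the net (thermal + elastic) strains gives |α₁ − α₂|·ΔT = P·[1/(A₁E₁) + 1/(A₂E₂)].
|α₁ − α₂|·ΔT = 3.3×10⁻⁶ × 71 = 0.0002343.
1/(A₁E₁) + 1/(A₂E₂) = 1/(265×198×10³) + 1/(1825×207×10³) = 2.171×10⁻⁸ N⁻¹.
P = 0.0002343 / 2.171×10⁻⁸ = 10790 N = 10.79 kN.
σ_{nickel alloy} = P/A₂ = 10790/1825 = 5.915 MPa, compressive.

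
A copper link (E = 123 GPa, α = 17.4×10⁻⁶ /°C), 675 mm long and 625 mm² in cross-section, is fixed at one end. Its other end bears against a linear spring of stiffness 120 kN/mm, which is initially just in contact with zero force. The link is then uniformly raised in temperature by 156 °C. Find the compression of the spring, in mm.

Free thermal expansion: δ_free = αΔT L = 17.4×10⁻⁶ × 156 × 675 = 1.832 mm.
With a force P in the spring, the elastic change of the link is PL/(AE) and that of the spring is P/k; compatibility requires their sum to equal δ_free.
So P = δ_free / [L/(AE) + 1/k] = 1.832 / [ 675/(625×123×10³) + 1/(120×10³) ].
P = 1.832 / 1.711×10⁻⁵ = 107100 N.
Spring compression = P/k = 107100/(120×10³) = 0.8922 mm.

δ ≈ 0.892 mm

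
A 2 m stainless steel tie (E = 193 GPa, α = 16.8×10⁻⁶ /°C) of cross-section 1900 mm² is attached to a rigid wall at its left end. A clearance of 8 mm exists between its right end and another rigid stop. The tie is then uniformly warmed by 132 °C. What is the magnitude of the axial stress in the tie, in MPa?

If the wall were absent the tie would grow by αΔT L = 16.8×10⁻⁶ × 132 × 2000 = 4.435 mm.
This is smaller than the 8 mm clearance, so the tie expands freely without reaching the stop — the stress is zero.

σ ≈ 0 MPa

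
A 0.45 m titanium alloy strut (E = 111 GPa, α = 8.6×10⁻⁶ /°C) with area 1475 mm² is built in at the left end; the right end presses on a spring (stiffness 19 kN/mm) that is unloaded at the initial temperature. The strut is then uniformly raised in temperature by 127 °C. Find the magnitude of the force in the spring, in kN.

If the spring were absent the strut would lengthen by αΔT L = 8.6×10⁻⁶ × 127 × 450 = 0.4915 mm.
Let P be the compressive force at the spring. The strut shortens elastically by PL/(AE) and the spring compresses by P/k; together these equal δ_free.
So P = δ_free / [L/(AE) + 1/k] = 0.4915 / [ 450/(1475×111×10³) + 1/(19×10³) ].
P = 0.4915 / 5.538×10⁻⁵ = 8875 N.

P ≈ 8.87 kN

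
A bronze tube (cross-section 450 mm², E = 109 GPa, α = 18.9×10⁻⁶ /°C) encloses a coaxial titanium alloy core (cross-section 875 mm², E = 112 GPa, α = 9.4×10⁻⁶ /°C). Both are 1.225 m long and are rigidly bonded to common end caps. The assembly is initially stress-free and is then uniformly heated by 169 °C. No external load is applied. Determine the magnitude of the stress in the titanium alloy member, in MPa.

σ ≈ 60 MPa (tensile)

Equilibrium of a rigid end plate with no external load gives equal and opposite internal forces ±P in the two members. Since α_{bronze} > α_{titanium alloy}, heating drives the bronze into compression and the titanium alloy into tension.
Setting the final lengths equal and cancelling L: (α₁ − α₂)ΔT = P/(A₁E₁) + P/(A₂E₂).
|α₁ − α₂|·ΔT = 9.5×10⁻⁶ × 169 = 0.001605.
1/(A₁E₁) + 1/(A₂E₂) = 1/(450×109×10³) + 1/(875×112×10³) = 3.059×10⁻⁸ N⁻¹.
So P = 0.001605 / 3.059×10⁻⁸ = 52.48 kN.
σ_{titanium alloy} = P/A₂ = 52480/875 = 59.98 MPa, tensile.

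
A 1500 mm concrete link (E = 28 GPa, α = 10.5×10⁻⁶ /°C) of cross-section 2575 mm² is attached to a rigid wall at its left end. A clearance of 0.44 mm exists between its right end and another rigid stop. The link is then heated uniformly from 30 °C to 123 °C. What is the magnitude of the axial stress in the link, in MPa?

Free thermal elongation = αΔT L = 10.5×10⁻⁶ × 93 × 1500 = 1.465 mm.
The gap closes (δ_free > 0.44 mm) and the wall then resists a further 1.465 − 0.44 = 1.025 mm of expansion.
That suppressed elongation corresponds to σ = E·Δ/L = 28×10³ × 1.025/1500 = 19.13 MPa.

σ ≈ 19.1 MPa (compressive)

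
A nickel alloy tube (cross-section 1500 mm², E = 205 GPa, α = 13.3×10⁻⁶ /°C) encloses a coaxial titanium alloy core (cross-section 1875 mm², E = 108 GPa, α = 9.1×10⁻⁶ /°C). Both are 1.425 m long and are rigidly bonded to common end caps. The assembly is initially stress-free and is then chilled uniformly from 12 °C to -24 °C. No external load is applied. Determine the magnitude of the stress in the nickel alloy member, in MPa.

The nickel alloy has the larger α, so on cooling it would change length more than the titanium alloy if both were free. The rigid plates force a common final length, so the nickel alloy is put into tension and the titanium alloy into compression, with equal and opposite forces P (no external load).
Compatibility of the two members (thermal + elastic change equal): (α₁ − α₂)ΔT = P·[1/(A₁E₁) + 1/(A₂E₂)].
|α₁ − α₂|·ΔT = 4.2×10⁻⁶ × 36 = 0.0001512.
1/(A₁E₁) + 1/(A₂E₂) = 1/(1500×205×10³) + 1/(1875×108×10³) = 8.19×10⁻⁹ N⁻¹.
So P = 0.0001512 / 8.19×10⁻⁹ = 18.46 kN.
σ_{nickel alloy} = P/A₁ = 18460/1500 = 12.31 MPa, tensile.

σ ≈ 12.3 MPa (tensile)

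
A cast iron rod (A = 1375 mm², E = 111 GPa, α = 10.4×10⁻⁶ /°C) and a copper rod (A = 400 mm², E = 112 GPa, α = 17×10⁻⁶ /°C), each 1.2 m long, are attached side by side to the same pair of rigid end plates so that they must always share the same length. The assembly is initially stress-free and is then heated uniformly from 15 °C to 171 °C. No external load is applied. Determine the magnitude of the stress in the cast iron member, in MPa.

Both members must finish at the same length. With the larger α, the copper tends to over-expand; the plates restrain it, putting the copper in compression and the cast iron in tension. With no external load the two internal forces are equal and opposite, magnitude P.
Setting the final lengths equal and cancelling L: (α₁ − α₂)ΔT = P/(A₁E₁) + P/(A₂E₂).
|α₁ − α₂|·ΔT = 6.6×10⁻⁶ × 156 = 0.00103.
1/(A₁E₁) + 1/(A₂E₂) = 1/(1375×111×10³) + 1/(400×112×10³) = 2.887×10⁻⁸ N⁻¹.
So P = 0.00103 / 2.887×10⁻⁸ = 35.66 kN.
σ_{cast iron} = P/A₁ = 35660/1375 = 25.93 MPa, tensile.

σ ≈ 25.9 MPa (tensile)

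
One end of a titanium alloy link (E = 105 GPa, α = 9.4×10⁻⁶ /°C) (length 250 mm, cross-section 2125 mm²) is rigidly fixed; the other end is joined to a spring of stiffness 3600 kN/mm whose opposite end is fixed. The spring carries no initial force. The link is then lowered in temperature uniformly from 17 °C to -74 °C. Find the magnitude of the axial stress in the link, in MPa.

σ ≈ 72 MPa (tensile)

The unrestrained thermal change is αΔT L = 9.4×10⁻⁶ × 91 × 250 = 0.2138 mm.
Let P be the tensile force in the spring. The link extends elastically by PL/(AE) and the spring stretches by P/k; together these equal δ_free.
So P = δ_free / [L/(AE) + 1/k] = 0.2138 / [ 250/(2125×105×10³) + 1/(3600×10³) ].
P = 0.2138 / 1.398×10⁻⁶ = 152900 N.
σ = P/A = 152900/2125 = 71.97 MPa.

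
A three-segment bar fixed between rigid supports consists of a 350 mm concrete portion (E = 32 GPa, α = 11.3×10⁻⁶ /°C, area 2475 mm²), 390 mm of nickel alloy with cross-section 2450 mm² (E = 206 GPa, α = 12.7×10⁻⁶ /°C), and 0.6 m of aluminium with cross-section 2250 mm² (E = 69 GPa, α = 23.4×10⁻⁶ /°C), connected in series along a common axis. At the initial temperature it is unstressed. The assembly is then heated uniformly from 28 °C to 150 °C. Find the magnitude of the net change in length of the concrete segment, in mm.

If the supports were absent, the total length change would be Σ αᵢΔT Lᵢ = 11.3×10⁻⁶×122×350 + 12.7×10⁻⁶×122×390 + 23.4×10⁻⁶×122×600 = 2.8 mm.
The walls prevent any net length change, so an axial force P (same in every segment) develops. Compatibility: P · Σ Lᵢ/(AᵢEᵢ) = δ_free.
Σ Lᵢ/(AᵢEᵢ) = 350/(2475×32×10³) + 390/(2450×206×10³) + 600/(2250×69×10³) = 9.057×10⁻⁶ mm/N.
P = 2.8 / 9.057×10⁻⁶ = 309100 N = 309.1 kN, compressive.
For the concrete segment, free thermal change = 11.3×10⁻⁶×122×350 = 0.4825 mm and elastic change from P = 309100×350/(2475×32×10³) = 1.366 mm; these oppose, so the net change is 0.884 mm (segment shortens).

|ΔL| ≈ 0.884 mm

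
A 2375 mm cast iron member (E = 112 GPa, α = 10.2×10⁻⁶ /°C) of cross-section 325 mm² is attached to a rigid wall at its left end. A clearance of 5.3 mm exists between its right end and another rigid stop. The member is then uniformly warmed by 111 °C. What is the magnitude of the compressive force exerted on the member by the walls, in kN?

If the wall were absent the member would grow by αΔT L = 10.2×10⁻⁶ × 111 × 2375 = 2.689 mm.
This is smaller than the 5.3 mm clearance, so the member expands freely without reaching the stop — the stress is zero.

P ≈ 0 kN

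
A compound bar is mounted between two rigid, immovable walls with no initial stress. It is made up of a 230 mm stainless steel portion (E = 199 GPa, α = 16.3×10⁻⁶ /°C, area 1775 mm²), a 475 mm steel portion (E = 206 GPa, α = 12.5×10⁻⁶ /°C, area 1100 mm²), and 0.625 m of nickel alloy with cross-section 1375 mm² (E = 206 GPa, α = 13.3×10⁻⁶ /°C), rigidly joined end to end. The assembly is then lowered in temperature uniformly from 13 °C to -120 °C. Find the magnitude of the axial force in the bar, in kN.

Free thermal contraction of the whole bar: Σ αᵢΔT Lᵢ = 16.3×10⁻⁶×133×230 + 12.5×10⁻⁶×133×475 + 13.3×10⁻⁶×133×625 = 2.394 mm.
The rigid supports impose zero overall length change; the single axial force P common to all segments must satisfy P Σ Lᵢ/(AᵢEᵢ) = δ_free.
The series flexibility is Σ Lᵢ/(AᵢEᵢ) = 230/(1775×199×10³) + 475/(1100×206×10³) + 625/(1375×206×10³) = 4.954×10⁻⁶ mm/N.
So P = 2.394 / 4.954×10⁻⁶ = 483.2 kN, tensile.

P ≈ 483 kN (tensile)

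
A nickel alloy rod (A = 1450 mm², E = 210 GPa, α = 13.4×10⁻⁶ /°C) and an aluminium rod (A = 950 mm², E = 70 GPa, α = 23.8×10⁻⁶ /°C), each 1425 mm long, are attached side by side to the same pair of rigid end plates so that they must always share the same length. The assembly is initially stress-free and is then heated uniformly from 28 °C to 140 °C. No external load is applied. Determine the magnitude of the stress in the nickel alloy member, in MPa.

Both members must finish at the same length. With the larger α, the aluminium tends to over-expand; the plates restrain it, putting the aluminium in compression and the nickel alloy in tension. With no external load the two internal forces are equal and opposite, magnitude P.
Equating the net (thermal + elastic) strains gives |α₁ − α₂|·ΔT = P·[1/(A₁E₁) + 1/(A₂E₂)].
|α₁ − α₂|·ΔT = 10.4×10⁻⁶ × 112 = 0.001165.
1/(A₁E₁) + 1/(A₂E₂) = 1/(1450×210×10³) + 1/(950×70×10³) = 1.832×10⁻⁸ N⁻¹.
So P = 0.001165 / 1.832×10⁻⁸ = 63.58 kN.
σ_{nickel alloy} = P/A₁ = 63580/1450 = 43.84 MPa, tensile.

σ ≈ 43.8 MPa (tensile)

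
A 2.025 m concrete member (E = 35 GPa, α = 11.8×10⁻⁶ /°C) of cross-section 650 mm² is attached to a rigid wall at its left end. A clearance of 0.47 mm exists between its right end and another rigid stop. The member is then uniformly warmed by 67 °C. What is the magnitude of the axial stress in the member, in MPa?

Free thermal elongation = αΔT L = 11.8×10⁻⁶ × 67 × 2025 = 1.601 mm.
After closing the 0.47 mm clearance, 1.601 − 0.47 = 1.131 mm of expansion remains to be suppressed by the wall.
Compatibility: PL/(AE) = 1.131 mm, so σ = P/A = E × (1.131/2025) = 19.55 MPa.

σ ≈ 19.5 MPa (compressive)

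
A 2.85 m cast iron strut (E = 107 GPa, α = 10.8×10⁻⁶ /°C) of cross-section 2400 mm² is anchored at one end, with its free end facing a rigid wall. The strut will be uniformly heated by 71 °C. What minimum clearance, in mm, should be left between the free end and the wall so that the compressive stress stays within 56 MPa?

With no wall the strut would lengthen by αΔT L = 10.8×10⁻⁶ × 71 × 2850 = 2.185 mm.
A stress of 56 MPa corresponds to the wall pushing the strut back by σL/E = 56×2850/(107×10³) = 1.492 mm.
The gap must absorb the remainder: g_min = 2.185 − 1.492 = 0.6938 mm.

g ≈ 0.694 mm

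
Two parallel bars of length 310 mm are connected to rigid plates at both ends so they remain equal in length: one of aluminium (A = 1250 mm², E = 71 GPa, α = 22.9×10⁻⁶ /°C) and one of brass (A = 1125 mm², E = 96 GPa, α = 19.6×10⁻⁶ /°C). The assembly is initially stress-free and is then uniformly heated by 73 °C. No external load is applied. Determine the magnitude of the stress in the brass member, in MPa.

The aluminium has the larger α, so on heating it would change length more than the brass if both were free. The rigid plates force a common final length, so the aluminium is put into compression and the brass into tension, with equal and opposite forces P (no external load).
Equating the net (thermal + elastic) strains gives |α₁ − α₂|·ΔT = P·[1/(A₁E₁) + 1/(A₂E₂)].
|α₁ − α₂|·ΔT = 3.3×10⁻⁶ × 73 = 0.0002409.
1/(A₁E₁) + 1/(A₂E₂) = 1/(1250×71×10³) + 1/(1125×96×10³) = 2.053×10⁻⁸ N⁻¹.
P = 0.0002409 / 2.053×10⁻⁸ = 11740 N = 11.74 kN.
σ_{brass} = P/A₂ = 11740/1125 = 10.43 MPa, tensile.

σ ≈ 10.4 MPa (tensile)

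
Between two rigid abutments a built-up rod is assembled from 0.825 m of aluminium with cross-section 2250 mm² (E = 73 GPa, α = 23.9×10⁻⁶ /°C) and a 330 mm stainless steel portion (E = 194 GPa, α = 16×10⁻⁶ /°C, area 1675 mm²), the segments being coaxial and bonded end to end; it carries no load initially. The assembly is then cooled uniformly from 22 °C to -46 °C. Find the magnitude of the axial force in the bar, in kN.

Free thermal contraction of the whole bar: Σ αᵢΔT Lᵢ = 23.9×10⁻⁶×68×825 + 16×10⁻⁶×68×330 = 1.7 mm.
Since the ends are fixed, an axial force P builds up, equal in every segment, with P · Σ Lᵢ/(AᵢEᵢ) = δ_free.
Σ Lᵢ/(AᵢEᵢ) = 825/(2250×73×10³) + 330/(1675×194×10³) = 6.038×10⁻⁶ mm/N.
P = 1.7 / 6.038×10⁻⁶ = 281500 N = 281.5 kN, tensile.

P ≈ 282 kN (tensile)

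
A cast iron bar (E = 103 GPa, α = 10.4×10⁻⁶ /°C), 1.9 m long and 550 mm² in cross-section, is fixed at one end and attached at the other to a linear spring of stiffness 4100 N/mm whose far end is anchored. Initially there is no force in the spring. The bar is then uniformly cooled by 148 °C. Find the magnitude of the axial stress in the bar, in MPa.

The unrestrained thermal change is αΔT L = 10.4×10⁻⁶ × 148 × 1900 = 2.924 mm.
Let P be the tensile force in the spring. The bar extends elastically by PL/(AE) and the spring stretches by P/k; together these equal δ_free.
So P = δ_free / [L/(AE) + 1/k] = 2.924 / [ 1900/(550×103×10³) + 1/(4100) ].
P = 2.924 / 0.0002774 = 10540 N.
σ = P/A = 10540/550 = 19.17 MPa.

σ ≈ 19.2 MPa (tensile)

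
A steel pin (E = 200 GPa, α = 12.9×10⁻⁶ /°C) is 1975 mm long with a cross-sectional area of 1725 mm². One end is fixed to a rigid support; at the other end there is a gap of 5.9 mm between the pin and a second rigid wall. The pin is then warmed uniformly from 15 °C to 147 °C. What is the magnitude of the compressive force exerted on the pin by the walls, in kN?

If the wall were absent the pin would grow by αΔT L = 12.9×10⁻⁶ × 132 × 1975 = 3.363 mm.
This is smaller than the 5.9 mm clearance, so the pin expands freely without reaching the stop — the stress is zero.

P ≈ 0 kN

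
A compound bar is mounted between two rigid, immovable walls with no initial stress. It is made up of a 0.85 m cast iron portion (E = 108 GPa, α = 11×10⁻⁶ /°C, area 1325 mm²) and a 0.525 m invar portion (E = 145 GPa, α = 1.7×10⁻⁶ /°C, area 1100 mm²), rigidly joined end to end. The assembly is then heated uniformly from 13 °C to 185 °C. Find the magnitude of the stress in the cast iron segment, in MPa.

Free thermal expansion of the whole bar: Σ αᵢΔT Lᵢ = 11×10⁻⁶×172×850 + 1.7×10⁻⁶×172×525 = 1.762 mm.
The walls prevent any net length change, so an axial force P (same in every segment) develops. Compatibility: P · Σ Lᵢ/(AᵢEᵢ) = δ_free.
Σ Lᵢ/(AᵢEᵢ) = 850/(1325×108×10³) + 525/(1100×145×10³) = 9.231×10⁻⁶ mm/N.
So P = 1.762 / 9.231×10⁻⁶ = 190.8 kN, compressive.
σ_{cast iron} = P / A = 190800 / 1325 = 144 MPa.

σ ≈ 144 MPa (compressive)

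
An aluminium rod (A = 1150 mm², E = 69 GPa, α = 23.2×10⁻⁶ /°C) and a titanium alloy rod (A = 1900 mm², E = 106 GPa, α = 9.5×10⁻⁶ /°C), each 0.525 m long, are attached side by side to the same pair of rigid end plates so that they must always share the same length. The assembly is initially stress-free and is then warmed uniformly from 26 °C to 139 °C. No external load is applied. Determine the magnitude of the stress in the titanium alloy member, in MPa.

The aluminium has the larger α, so on heating it would change length more than the titanium alloy if both were free. The rigid plates force a common final length, so the aluminium is put into compression and the titanium alloy into tension, with equal and opposite forces P (no external load).
Equating the net (thermal + elastic) strains gives |α₁ − α₂|·ΔT = P·[1/(A₁E₁) + 1/(A₂E₂)].
|α₁ − α₂|·ΔT = 13.7×10⁻⁶ × 113 = 0.001548.
1/(A₁E₁) + 1/(A₂E₂) = 1/(1150×69×10³) + 1/(1900×106×10³) = 1.757×10⁻⁸ N⁻¹.
So P = 0.001548 / 1.757×10⁻⁸ = 88.12 kN.
σ_{titanium alloy} = P/A₂ = 88120/1900 = 46.38 MPa, tensile.

σ ≈ 46.4 MPa (tensile)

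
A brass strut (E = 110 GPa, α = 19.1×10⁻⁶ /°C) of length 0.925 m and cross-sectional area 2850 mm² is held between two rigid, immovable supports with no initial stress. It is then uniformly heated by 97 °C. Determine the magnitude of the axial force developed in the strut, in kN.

P ≈ 581 kN (compressive)

Full restraint means ε = 0, so the stress is σ = EαΔT = 110×10³ × 19.1×10⁻⁶ × 97 = 203.8 MPa.
Axial force P = σA = 203.8 × 2850 = 580800 N = 580.8 kN, compressive.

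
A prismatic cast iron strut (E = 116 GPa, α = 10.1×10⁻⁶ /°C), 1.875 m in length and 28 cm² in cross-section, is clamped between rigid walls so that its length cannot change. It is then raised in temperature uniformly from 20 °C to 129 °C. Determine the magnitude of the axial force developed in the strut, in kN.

The ends cannot move, so σ = EαΔT = 116×10³ × 10.1×10⁻⁶ × 109 = 127.7 MPa.
P = AEαΔT = 2800 × 116×10³ × 10.1×10⁻⁶ × 109 = 357.6 kN (compressive).

P ≈ 358 kN (compressive)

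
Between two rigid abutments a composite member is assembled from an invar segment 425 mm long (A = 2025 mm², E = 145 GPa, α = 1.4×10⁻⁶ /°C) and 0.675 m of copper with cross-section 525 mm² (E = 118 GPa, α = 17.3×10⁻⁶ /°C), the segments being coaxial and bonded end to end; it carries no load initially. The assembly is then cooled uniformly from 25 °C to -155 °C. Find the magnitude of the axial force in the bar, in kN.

With the walls removed the bar would change length by δ_free = Σ αᵢΔT Lᵢ = 1.4×10⁻⁶×180×425 + 17.3×10⁻⁶×180×675 = 2.209 mm.
The rigid supports impose zero overall length change; the single axial force P common to all segments must satisfy P Σ Lᵢ/(AᵢEᵢ) = δ_free.
The series flexibility is Σ Lᵢ/(AᵢEᵢ) = 425/(2025×145×10³) + 675/(525×118×10³) = 1.234×10⁻⁵ mm/N.
Hence P = δ_free / Σ(L/AE) = 2.209/1.234×10⁻⁵ = 179 kN (tensile).

P ≈ 179 kN (tensile)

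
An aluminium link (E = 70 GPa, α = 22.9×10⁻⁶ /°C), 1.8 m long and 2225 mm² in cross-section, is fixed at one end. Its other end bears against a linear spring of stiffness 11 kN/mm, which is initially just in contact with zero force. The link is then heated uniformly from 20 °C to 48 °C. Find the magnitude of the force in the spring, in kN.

If the spring were absent the link would lengthen by αΔT L = 22.9×10⁻⁶ × 28 × 1800 = 1.154 mm.
With a force P in the spring, the elastic change of the link is PL/(AE) and that of the spring is P/k; compatibility requires their sum to equal δ_free.
So P = δ_free / [L/(AE) + 1/k] = 1.154 / [ 1800/(2225×70×10³) + 1/(11×10³) ].
P = 1.154 / 0.0001025 = 11260 N.

P ≈ 11.3 kN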